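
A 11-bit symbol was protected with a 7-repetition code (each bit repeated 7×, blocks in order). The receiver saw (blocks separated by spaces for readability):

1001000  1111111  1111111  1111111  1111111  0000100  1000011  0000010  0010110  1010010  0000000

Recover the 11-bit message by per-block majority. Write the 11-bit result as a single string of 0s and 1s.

01111000000

Block 1 (1001000): 2 ones → 0
Block 2 (1111111): 7 ones → 1
Block 3 (1111111): 7 ones → 1
Block 4 (1111111): 7 ones → 1
Block 5 (1111111): 7 ones → 1
Block 6 (0000100): 1 one → 0
Block 7 (1000011): 3 ones → 0
Block 8 (0000010): 1 one → 0
Block 9 (0010110): 3 ones → 0
Block 10 (1010010): 3 ones → 0
Block 11 (0000000): 0 ones → 0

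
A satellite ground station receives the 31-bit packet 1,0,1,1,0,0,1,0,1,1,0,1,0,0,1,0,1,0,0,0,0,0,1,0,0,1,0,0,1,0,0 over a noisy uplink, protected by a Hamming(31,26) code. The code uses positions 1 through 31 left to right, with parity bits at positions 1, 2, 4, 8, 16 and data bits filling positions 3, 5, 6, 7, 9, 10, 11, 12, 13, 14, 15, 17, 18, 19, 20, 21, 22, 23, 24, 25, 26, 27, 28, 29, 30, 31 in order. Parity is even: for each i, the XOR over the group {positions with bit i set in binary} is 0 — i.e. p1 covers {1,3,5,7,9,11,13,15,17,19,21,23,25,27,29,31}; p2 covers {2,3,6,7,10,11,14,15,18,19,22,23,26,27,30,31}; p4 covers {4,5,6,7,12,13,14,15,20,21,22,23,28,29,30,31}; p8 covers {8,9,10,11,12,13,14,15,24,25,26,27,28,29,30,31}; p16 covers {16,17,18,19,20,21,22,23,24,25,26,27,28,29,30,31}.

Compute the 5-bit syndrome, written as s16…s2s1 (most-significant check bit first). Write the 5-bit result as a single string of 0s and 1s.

00000

s1 (pos 1,3,5,7,9,11,13,15,17,19,21,23,25,27,29,31): 1⊕1⊕0⊕1⊕1⊕0⊕0⊕1⊕1⊕0⊕0⊕1⊕0⊕0⊕1⊕0 = 0
s2 (pos 2,3,6,7,10,11,14,15,18,19,22,23,26,27,30,31): 0⊕1⊕0⊕1⊕1⊕0⊕0⊕1⊕0⊕0⊕0⊕1⊕1⊕0⊕0⊕0 = 0
s4 (pos 4,5,6,7,12,13,14,15,20,21,22,23,28,29,30,31): 1⊕0⊕0⊕1⊕1⊕0⊕0⊕1⊕0⊕0⊕0⊕1⊕0⊕1⊕0⊕0 = 0
s8 (pos 8,9,10,11,12,13,14,15,24,25,26,27,28,29,30,31): 0⊕1⊕1⊕0⊕1⊕0⊕0⊕1⊕0⊕0⊕1⊕0⊕0⊕1⊕0⊕0 = 0
s16 (pos 16,17,18,19,20,21,22,23,24,25,26,27,28,29,30,31): 0⊕1⊕0⊕0⊕0⊕0⊕0⊕1⊕0⊕0⊕1⊕0⊕0⊕1⊕0⊕0 = 0
Syndrome s16…s1 = 00000 → no error.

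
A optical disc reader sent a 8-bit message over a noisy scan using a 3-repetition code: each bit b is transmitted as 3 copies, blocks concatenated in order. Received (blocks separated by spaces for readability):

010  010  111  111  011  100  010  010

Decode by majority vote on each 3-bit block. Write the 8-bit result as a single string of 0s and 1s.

00111000

Block 1 (010): 1 one → 0
Block 2 (010): 1 one → 0
Block 3 (111): 3 ones → 1
Block 4 (111): 3 ones → 1
Block 5 (011): 2 ones → 1
Block 6 (100): 1 one → 0
Block 7 (010): 1 one → 0
Block 8 (010): 1 one → 0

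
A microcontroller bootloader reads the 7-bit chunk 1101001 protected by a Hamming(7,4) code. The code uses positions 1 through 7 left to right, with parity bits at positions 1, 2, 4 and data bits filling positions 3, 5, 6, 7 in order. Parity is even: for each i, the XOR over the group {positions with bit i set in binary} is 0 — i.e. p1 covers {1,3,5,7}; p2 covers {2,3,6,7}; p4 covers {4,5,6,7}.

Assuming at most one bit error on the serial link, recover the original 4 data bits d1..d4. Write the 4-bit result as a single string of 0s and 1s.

0001

s1 (pos 1,3,5,7): 1⊕0⊕0⊕1 = 0
s2 (pos 2,3,6,7): 1⊕0⊕0⊕1 = 0
s4 (pos 4,5,6,7): 1⊕0⊕0⊕1 = 0
Syndrome s4…s1 = 000 → no error.
Read data bits from positions 3,5,6,7: 0001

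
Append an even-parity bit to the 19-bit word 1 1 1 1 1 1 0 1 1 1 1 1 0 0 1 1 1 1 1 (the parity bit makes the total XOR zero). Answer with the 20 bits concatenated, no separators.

XOR of the 19 data bits: 1⊕1⊕1⊕1⊕1⊕1⊕0⊕1⊕1⊕1⊕1⊕1⊕0⊕0⊕1⊕1⊕1⊕1⊕1 = 0
Parity bit = 0 (so all 20 bits XOR to 0).

11111101111100111110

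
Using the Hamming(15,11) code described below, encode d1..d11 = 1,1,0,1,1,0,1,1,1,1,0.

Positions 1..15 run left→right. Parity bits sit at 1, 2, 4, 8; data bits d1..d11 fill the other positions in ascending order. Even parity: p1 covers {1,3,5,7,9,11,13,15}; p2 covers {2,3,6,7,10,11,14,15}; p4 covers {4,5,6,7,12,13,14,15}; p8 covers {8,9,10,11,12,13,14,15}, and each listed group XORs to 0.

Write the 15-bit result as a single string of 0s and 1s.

Place data at non-parity positions: p1 p2 1 p4 1 0 1 p8 1 0 1 1 1 1 0
p1 (pos 1,3,5,7,9,11,13,15): XOR of data positions = 1⊕1⊕1⊕1⊕1⊕1⊕0 = 0
p2 (pos 2,3,6,7,10,11,14,15): XOR of data positions = 1⊕0⊕1⊕0⊕1⊕1⊕0 = 0
p4 (pos 4,5,6,7,12,13,14,15): XOR of data positions = 1⊕0⊕1⊕1⊕1⊕1⊕0 = 1
p8 (pos 8,9,10,11,12,13,14,15): XOR of data positions = 1⊕0⊕1⊕1⊕1⊕1⊕0 = 1
Codeword: 001110111011110

001110111011110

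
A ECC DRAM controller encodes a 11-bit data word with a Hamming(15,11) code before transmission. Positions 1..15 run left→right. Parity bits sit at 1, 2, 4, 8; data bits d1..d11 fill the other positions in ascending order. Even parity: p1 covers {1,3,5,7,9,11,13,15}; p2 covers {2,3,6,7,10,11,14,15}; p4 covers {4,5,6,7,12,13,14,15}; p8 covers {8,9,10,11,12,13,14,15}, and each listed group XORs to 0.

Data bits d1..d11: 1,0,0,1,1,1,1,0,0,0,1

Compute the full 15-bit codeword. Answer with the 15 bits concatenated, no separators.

Place data at non-parity positions: p1 p2 1 p4 0 0 1 p8 1 1 1 0 0 0 1
p1 (pos 1,3,5,7,9,11,13,15): XOR of data positions = 1⊕0⊕1⊕1⊕1⊕0⊕1 = 1
p2 (pos 2,3,6,7,10,11,14,15): XOR of data positions = 1⊕0⊕1⊕1⊕1⊕0⊕1 = 1
p4 (pos 4,5,6,7,12,13,14,15): XOR of data positions = 0⊕0⊕1⊕0⊕0⊕0⊕1 = 0
p8 (pos 8,9,10,11,12,13,14,15): XOR of data positions = 1⊕1⊕1⊕0⊕0⊕0⊕1 = 0
Codeword: 111000101110001

111000101110001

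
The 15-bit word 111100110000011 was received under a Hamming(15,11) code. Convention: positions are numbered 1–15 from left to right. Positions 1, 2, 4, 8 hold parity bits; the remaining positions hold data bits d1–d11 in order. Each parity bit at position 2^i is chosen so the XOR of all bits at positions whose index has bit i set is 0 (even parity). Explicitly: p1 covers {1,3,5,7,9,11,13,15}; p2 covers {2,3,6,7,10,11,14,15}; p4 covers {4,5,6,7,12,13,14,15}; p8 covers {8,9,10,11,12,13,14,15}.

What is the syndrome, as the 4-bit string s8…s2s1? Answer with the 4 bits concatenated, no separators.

s1 (pos 1,3,5,7,9,11,13,15): 1⊕1⊕0⊕1⊕0⊕0⊕0⊕1 = 0
s2 (pos 2,3,6,7,10,11,14,15): 1⊕1⊕0⊕1⊕0⊕0⊕1⊕1 = 1
s4 (pos 4,5,6,7,12,13,14,15): 1⊕0⊕0⊕1⊕0⊕0⊕1⊕1 = 0
s8 (pos 8,9,10,11,12,13,14,15): 1⊕0⊕0⊕0⊕0⊕0⊕1⊕1 = 1
Syndrome s8…s1 = 1010 → error at position 10.

1010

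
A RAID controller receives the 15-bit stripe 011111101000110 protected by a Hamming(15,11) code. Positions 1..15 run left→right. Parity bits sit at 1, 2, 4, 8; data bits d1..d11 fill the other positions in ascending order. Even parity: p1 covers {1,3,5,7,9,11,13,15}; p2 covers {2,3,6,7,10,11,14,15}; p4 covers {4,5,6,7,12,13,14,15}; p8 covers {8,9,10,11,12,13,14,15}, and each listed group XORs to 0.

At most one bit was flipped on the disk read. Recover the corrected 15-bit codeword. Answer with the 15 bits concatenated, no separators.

011111101010110

s1 (pos 1,3,5,7,9,11,13,15): 0⊕1⊕1⊕1⊕1⊕0⊕1⊕0 = 1
s2 (pos 2,3,6,7,10,11,14,15): 1⊕1⊕1⊕1⊕0⊕0⊕1⊕0 = 1
s4 (pos 4,5,6,7,12,13,14,15): 1⊕1⊕1⊕1⊕0⊕1⊕1⊕0 = 0
s8 (pos 8,9,10,11,12,13,14,15): 0⊕1⊕0⊕0⊕0⊕1⊕1⊕0 = 1
Syndrome s8…s1 = 1011 → error at position 11.
Flip position 11: 011111101000110 → 011111101010110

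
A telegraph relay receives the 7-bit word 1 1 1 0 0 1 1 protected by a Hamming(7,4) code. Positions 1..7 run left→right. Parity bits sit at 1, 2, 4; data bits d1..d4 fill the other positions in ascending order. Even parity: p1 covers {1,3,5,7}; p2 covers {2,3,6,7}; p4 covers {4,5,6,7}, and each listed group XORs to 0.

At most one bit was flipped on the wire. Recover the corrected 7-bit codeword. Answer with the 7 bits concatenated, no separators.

0110011

s1 (pos 1,3,5,7): 1⊕1⊕0⊕1 = 1
s2 (pos 2,3,6,7): 1⊕1⊕1⊕1 = 0
s4 (pos 4,5,6,7): 0⊕0⊕1⊕1 = 0
Syndrome s4…s1 = 001 → error at position 1.
Flip position 1: 1110011 → 0110011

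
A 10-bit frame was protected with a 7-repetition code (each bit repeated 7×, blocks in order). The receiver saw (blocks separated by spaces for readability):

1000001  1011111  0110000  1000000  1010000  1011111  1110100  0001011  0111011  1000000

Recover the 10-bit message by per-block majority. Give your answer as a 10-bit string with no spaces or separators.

0100011010

Block 1 (1000001): 2 ones → 0
Block 2 (1011111): 6 ones → 1
Block 3 (0110000): 2 ones → 0
Block 4 (1000000): 1 one → 0
Block 5 (1010000): 2 ones → 0
Block 6 (1011111): 6 ones → 1
Block 7 (1110100): 4 ones → 1
Block 8 (0001011): 3 ones → 0
Block 9 (0111011): 5 ones → 1
Block 10 (1000000): 1 one → 0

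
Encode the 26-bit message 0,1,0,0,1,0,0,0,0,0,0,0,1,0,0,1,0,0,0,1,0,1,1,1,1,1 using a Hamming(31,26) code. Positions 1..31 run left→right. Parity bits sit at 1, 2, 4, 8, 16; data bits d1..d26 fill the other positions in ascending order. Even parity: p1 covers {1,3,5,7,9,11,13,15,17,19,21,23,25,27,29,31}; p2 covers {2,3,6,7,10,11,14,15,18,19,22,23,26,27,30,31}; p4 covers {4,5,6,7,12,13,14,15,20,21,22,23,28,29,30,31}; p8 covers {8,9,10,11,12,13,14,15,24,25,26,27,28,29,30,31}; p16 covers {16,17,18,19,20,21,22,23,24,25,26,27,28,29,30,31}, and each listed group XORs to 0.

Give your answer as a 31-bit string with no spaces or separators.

1000100110000000010010001011111

Place data at non-parity positions: p1 p2 0 p4 1 0 0 p8 1 0 0 0 0 0 0 p16 0 1 0 0 1 0 0 0 1 0 1 1 1 1 1
p1 (pos 1,3,5,7,9,11,13,15,17,19,21,23,25,27,29,31): XOR of data positions = 0⊕1⊕0⊕1⊕0⊕0⊕0⊕0⊕0⊕1⊕0⊕1⊕1⊕1⊕1 = 1
p2 (pos 2,3,6,7,10,11,14,15,18,19,22,23,26,27,30,31): XOR of data positions = 0⊕0⊕0⊕0⊕0⊕0⊕0⊕1⊕0⊕0⊕0⊕0⊕1⊕1⊕1 = 0
p4 (pos 4,5,6,7,12,13,14,15,20,21,22,23,28,29,30,31): XOR of data positions = 1⊕0⊕0⊕0⊕0⊕0⊕0⊕0⊕1⊕0⊕0⊕1⊕1⊕1⊕1 = 0
p8 (pos 8,9,10,11,12,13,14,15,24,25,26,27,28,29,30,31): XOR of data positions = 1⊕0⊕0⊕0⊕0⊕0⊕0⊕0⊕1⊕0⊕1⊕1⊕1⊕1⊕1 = 1
p16 (pos 16,17,18,19,20,21,22,23,24,25,26,27,28,29,30,31): XOR of data positions = 0⊕1⊕0⊕0⊕1⊕0⊕0⊕0⊕1⊕0⊕1⊕1⊕1⊕1⊕1 = 0
Codeword: 1000100110000000010010001011111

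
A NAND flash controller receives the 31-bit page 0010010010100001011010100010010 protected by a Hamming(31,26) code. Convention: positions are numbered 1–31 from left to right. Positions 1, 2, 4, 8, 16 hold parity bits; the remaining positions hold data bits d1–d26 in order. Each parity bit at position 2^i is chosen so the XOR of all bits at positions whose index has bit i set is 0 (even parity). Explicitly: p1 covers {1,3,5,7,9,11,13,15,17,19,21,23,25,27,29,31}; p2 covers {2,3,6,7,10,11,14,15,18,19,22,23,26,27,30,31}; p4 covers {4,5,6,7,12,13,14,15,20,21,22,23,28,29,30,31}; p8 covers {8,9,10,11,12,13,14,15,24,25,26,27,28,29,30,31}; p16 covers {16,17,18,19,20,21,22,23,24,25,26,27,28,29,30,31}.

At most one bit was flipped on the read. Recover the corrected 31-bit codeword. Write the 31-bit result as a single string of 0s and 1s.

s1 (pos 1,3,5,7,9,11,13,15,17,19,21,23,25,27,29,31): 0⊕1⊕0⊕0⊕1⊕1⊕0⊕0⊕0⊕1⊕1⊕1⊕0⊕1⊕0⊕0 = 1
s2 (pos 2,3,6,7,10,11,14,15,18,19,22,23,26,27,30,31): 0⊕1⊕1⊕0⊕0⊕1⊕0⊕0⊕1⊕1⊕0⊕1⊕0⊕1⊕1⊕0 = 0
s4 (pos 4,5,6,7,12,13,14,15,20,21,22,23,28,29,30,31): 0⊕0⊕1⊕0⊕0⊕0⊕0⊕0⊕0⊕1⊕0⊕1⊕0⊕0⊕1⊕0 = 0
s8 (pos 8,9,10,11,12,13,14,15,24,25,26,27,28,29,30,31): 0⊕1⊕0⊕1⊕0⊕0⊕0⊕0⊕0⊕0⊕0⊕1⊕0⊕0⊕1⊕0 = 0
s16 (pos 16,17,18,19,20,21,22,23,24,25,26,27,28,29,30,31): 1⊕0⊕1⊕1⊕0⊕1⊕0⊕1⊕0⊕0⊕0⊕1⊕0⊕0⊕1⊕0 = 1
Syndrome s16…s1 = 10001 → error at position 17.
Flip position 17: 0010010010100001011010100010010 → 0010010010100001111010100010010

0010010010100001111010100010010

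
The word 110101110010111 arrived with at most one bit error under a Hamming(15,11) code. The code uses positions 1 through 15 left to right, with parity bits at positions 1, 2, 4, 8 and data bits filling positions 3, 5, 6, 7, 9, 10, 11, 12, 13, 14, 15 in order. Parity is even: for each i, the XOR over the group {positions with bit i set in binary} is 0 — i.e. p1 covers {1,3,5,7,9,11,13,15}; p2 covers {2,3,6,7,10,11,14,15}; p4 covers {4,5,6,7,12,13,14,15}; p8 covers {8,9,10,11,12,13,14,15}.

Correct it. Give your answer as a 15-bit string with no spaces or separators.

110101111010111

s1 (pos 1,3,5,7,9,11,13,15): 1⊕0⊕0⊕1⊕0⊕1⊕1⊕1 = 1
s2 (pos 2,3,6,7,10,11,14,15): 1⊕0⊕1⊕1⊕0⊕1⊕1⊕1 = 0
s4 (pos 4,5,6,7,12,13,14,15): 1⊕0⊕1⊕1⊕0⊕1⊕1⊕1 = 0
s8 (pos 8,9,10,11,12,13,14,15): 1⊕0⊕0⊕1⊕0⊕1⊕1⊕1 = 1
Syndrome s8…s1 = 1001 → error at position 9.
Flip position 9: 110101110010111 → 110101111010111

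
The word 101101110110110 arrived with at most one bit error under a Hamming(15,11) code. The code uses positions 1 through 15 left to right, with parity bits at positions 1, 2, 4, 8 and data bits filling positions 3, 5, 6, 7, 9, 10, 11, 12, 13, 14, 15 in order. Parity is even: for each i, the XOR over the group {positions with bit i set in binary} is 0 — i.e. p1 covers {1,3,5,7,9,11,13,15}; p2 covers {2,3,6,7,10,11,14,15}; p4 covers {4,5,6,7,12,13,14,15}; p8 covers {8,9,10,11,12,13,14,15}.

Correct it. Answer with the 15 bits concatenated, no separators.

s1 (pos 1,3,5,7,9,11,13,15): 1⊕1⊕0⊕1⊕0⊕1⊕1⊕0 = 1
s2 (pos 2,3,6,7,10,11,14,15): 0⊕1⊕1⊕1⊕1⊕1⊕1⊕0 = 0
s4 (pos 4,5,6,7,12,13,14,15): 1⊕0⊕1⊕1⊕0⊕1⊕1⊕0 = 1
s8 (pos 8,9,10,11,12,13,14,15): 1⊕0⊕1⊕1⊕0⊕1⊕1⊕0 = 1
Syndrome s8…s1 = 1101 → error at position 13.
Flip position 13: 101101110110110 → 101101110110010

101101110110010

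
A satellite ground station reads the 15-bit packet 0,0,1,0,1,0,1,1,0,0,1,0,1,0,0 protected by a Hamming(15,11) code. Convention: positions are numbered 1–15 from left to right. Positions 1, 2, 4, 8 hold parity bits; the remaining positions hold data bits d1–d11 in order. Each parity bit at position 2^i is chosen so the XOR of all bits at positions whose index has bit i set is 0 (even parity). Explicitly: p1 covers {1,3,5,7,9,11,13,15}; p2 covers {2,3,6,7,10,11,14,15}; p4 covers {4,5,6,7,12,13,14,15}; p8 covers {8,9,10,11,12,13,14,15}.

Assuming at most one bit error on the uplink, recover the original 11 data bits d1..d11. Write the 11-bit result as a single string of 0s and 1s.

s1 (pos 1,3,5,7,9,11,13,15): 0⊕1⊕1⊕1⊕0⊕1⊕1⊕0 = 1
s2 (pos 2,3,6,7,10,11,14,15): 0⊕1⊕0⊕1⊕0⊕1⊕0⊕0 = 1
s4 (pos 4,5,6,7,12,13,14,15): 0⊕1⊕0⊕1⊕0⊕1⊕0⊕0 = 1
s8 (pos 8,9,10,11,12,13,14,15): 1⊕0⊕0⊕1⊕0⊕1⊕0⊕0 = 1
Syndrome s8…s1 = 1111 → error at position 15.
Flip position 15: 001010110010100 → 001010110010101
Read data bits from positions 3,5,6,7,9,10,11,12,13,14,15: 11010010101

11010010101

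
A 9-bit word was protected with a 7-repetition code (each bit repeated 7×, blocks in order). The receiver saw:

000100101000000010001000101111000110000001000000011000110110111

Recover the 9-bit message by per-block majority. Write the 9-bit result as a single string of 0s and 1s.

Block 1 (0001001): 2 ones → 0
Block 2 (0100000): 1 one → 0
Block 3 (0010001): 2 ones → 0
Block 4 (0001011): 3 ones → 0
Block 5 (1100011): 4 ones → 1
Block 6 (0000001): 1 one → 0
Block 7 (0000000): 0 ones → 0
Block 8 (1100011): 4 ones → 1
Block 9 (0110111): 5 ones → 1

000010011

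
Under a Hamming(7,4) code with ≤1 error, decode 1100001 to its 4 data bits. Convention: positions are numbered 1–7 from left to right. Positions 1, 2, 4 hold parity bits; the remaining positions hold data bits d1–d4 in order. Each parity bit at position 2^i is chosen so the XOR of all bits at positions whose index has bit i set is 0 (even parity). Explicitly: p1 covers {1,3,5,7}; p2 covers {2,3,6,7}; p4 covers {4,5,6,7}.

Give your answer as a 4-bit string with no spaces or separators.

0001

s1 (pos 1,3,5,7): 1⊕0⊕0⊕1 = 0
s2 (pos 2,3,6,7): 1⊕0⊕0⊕1 = 0
s4 (pos 4,5,6,7): 0⊕0⊕0⊕1 = 1
Syndrome s4…s1 = 100 → error at position 4.
Flip position 4: 1100001 → 1101001
Read data bits from positions 3,5,6,7: 0001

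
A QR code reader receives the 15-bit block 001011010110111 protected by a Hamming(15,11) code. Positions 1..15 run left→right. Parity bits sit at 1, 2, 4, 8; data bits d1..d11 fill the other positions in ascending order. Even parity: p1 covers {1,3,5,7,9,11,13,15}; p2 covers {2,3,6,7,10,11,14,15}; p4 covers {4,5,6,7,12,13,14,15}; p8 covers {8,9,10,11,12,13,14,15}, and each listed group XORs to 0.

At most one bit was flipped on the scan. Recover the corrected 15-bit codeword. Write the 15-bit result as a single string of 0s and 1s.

s1 (pos 1,3,5,7,9,11,13,15): 0⊕1⊕1⊕0⊕0⊕1⊕1⊕1 = 1
s2 (pos 2,3,6,7,10,11,14,15): 0⊕1⊕1⊕0⊕1⊕1⊕1⊕1 = 0
s4 (pos 4,5,6,7,12,13,14,15): 0⊕1⊕1⊕0⊕0⊕1⊕1⊕1 = 1
s8 (pos 8,9,10,11,12,13,14,15): 1⊕0⊕1⊕1⊕0⊕1⊕1⊕1 = 0
Syndrome s8…s1 = 0101 → error at position 5.
Flip position 5: 001011010110111 → 001001010110111

001001010110111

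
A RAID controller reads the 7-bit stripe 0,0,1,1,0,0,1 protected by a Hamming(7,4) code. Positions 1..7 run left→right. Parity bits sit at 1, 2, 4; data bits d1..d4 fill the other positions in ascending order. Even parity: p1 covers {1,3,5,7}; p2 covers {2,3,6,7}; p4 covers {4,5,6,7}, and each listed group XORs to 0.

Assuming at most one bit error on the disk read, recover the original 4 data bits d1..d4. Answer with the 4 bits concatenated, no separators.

1001

s1 (pos 1,3,5,7): 0⊕1⊕0⊕1 = 0
s2 (pos 2,3,6,7): 0⊕1⊕0⊕1 = 0
s4 (pos 4,5,6,7): 1⊕0⊕0⊕1 = 0
Syndrome s4…s1 = 000 → no error.
Read data bits from positions 3,5,6,7: 1001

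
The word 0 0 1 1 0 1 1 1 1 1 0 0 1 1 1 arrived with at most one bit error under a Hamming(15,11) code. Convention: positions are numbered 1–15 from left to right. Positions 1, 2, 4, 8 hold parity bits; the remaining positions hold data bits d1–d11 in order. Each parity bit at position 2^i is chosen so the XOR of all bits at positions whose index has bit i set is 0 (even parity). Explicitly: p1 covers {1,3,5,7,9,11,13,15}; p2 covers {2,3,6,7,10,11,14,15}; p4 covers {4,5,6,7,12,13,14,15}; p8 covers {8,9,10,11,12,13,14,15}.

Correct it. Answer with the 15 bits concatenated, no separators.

101101111100111

s1 (pos 1,3,5,7,9,11,13,15): 0⊕1⊕0⊕1⊕1⊕0⊕1⊕1 = 1
s2 (pos 2,3,6,7,10,11,14,15): 0⊕1⊕1⊕1⊕1⊕0⊕1⊕1 = 0
s4 (pos 4,5,6,7,12,13,14,15): 1⊕0⊕1⊕1⊕0⊕1⊕1⊕1 = 0
s8 (pos 8,9,10,11,12,13,14,15): 1⊕1⊕1⊕0⊕0⊕1⊕1⊕1 = 0
Syndrome s8…s1 = 0001 → error at position 1.
Flip position 1: 001101111100111 → 101101111100111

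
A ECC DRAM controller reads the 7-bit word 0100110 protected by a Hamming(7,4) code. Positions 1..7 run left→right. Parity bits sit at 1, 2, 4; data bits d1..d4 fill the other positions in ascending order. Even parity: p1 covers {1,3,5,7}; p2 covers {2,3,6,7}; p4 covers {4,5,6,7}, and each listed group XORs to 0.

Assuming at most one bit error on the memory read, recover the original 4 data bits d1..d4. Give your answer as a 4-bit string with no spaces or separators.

s1 (pos 1,3,5,7): 0⊕0⊕1⊕0 = 1
s2 (pos 2,3,6,7): 1⊕0⊕1⊕0 = 0
s4 (pos 4,5,6,7): 0⊕1⊕1⊕0 = 0
Syndrome s4…s1 = 001 → error at position 1.
Flip position 1: 0100110 → 1100110
Read data bits from positions 3,5,6,7: 0110

0110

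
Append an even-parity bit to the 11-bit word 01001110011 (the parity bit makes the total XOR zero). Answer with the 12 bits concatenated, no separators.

010011100110

XOR of the 11 data bits: 0⊕1⊕0⊕0⊕1⊕1⊕1⊕0⊕0⊕1⊕1 = 0
Parity bit = 0 (so all 12 bits XOR to 0).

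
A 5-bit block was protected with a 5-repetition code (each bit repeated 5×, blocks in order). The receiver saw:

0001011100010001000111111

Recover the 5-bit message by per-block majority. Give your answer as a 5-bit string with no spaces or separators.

Block 1 (00010): 1 one → 0
Block 2 (11100): 3 ones → 1
Block 3 (01000): 1 one → 0
Block 4 (10001): 2 ones → 0
Block 5 (11111): 5 ones → 1

01001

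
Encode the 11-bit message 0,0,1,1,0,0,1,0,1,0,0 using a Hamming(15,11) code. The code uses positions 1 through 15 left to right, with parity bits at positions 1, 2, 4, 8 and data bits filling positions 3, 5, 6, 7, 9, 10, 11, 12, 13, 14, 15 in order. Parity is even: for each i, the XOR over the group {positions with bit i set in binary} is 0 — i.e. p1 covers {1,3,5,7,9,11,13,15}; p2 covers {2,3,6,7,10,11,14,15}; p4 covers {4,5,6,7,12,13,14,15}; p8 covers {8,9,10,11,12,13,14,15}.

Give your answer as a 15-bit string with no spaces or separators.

Place data at non-parity positions: p1 p2 0 p4 0 1 1 p8 0 0 1 0 1 0 0
p1 (pos 1,3,5,7,9,11,13,15): XOR of data positions = 0⊕0⊕1⊕0⊕1⊕1⊕0 = 1
p2 (pos 2,3,6,7,10,11,14,15): XOR of data positions = 0⊕1⊕1⊕0⊕1⊕0⊕0 = 1
p4 (pos 4,5,6,7,12,13,14,15): XOR of data positions = 0⊕1⊕1⊕0⊕1⊕0⊕0 = 1
p8 (pos 8,9,10,11,12,13,14,15): XOR of data positions = 0⊕0⊕1⊕0⊕1⊕0⊕0 = 0
Codeword: 110101100010100

110101100010100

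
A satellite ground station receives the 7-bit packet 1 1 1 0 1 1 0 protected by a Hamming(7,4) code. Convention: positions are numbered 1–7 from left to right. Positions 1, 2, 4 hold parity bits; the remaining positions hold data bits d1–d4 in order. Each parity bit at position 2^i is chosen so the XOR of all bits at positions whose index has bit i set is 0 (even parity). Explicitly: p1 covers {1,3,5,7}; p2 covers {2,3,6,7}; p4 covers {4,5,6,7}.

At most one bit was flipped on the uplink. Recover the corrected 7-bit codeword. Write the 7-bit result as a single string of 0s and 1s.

1100110

s1 (pos 1,3,5,7): 1⊕1⊕1⊕0 = 1
s2 (pos 2,3,6,7): 1⊕1⊕1⊕0 = 1
s4 (pos 4,5,6,7): 0⊕1⊕1⊕0 = 0
Syndrome s4…s1 = 011 → error at position 3.
Flip position 3: 1110110 → 1100110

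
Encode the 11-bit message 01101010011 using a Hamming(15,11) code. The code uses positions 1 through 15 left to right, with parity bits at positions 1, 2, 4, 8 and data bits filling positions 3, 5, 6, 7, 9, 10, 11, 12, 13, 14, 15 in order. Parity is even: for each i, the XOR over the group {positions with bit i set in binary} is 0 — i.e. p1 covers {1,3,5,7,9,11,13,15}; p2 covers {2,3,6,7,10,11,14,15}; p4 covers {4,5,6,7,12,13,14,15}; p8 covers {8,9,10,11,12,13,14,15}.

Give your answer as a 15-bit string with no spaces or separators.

Place data at non-parity positions: p1 p2 0 p4 1 1 0 p8 1 0 1 0 0 1 1
p1 (pos 1,3,5,7,9,11,13,15): XOR of data positions = 0⊕1⊕0⊕1⊕1⊕0⊕1 = 0
p2 (pos 2,3,6,7,10,11,14,15): XOR of data positions = 0⊕1⊕0⊕0⊕1⊕1⊕1 = 0
p4 (pos 4,5,6,7,12,13,14,15): XOR of data positions = 1⊕1⊕0⊕0⊕0⊕1⊕1 = 0
p8 (pos 8,9,10,11,12,13,14,15): XOR of data positions = 1⊕0⊕1⊕0⊕0⊕1⊕1 = 0
Codeword: 000011001010011

000011001010011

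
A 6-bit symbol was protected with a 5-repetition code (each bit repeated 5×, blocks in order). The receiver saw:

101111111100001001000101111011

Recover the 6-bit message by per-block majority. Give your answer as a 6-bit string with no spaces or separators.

110011

Block 1 (10111): 4 ones → 1
Block 2 (11111): 5 ones → 1
Block 3 (00001): 1 one → 0
Block 4 (00100): 1 one → 0
Block 5 (01011): 3 ones → 1
Block 6 (11011): 4 ones → 1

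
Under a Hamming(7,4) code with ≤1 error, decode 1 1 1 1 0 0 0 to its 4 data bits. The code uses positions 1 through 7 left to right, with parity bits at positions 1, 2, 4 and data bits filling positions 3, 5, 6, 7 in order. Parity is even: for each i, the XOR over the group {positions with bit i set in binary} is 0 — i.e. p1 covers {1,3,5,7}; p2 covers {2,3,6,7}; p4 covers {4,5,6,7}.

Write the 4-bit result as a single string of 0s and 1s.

1000

s1 (pos 1,3,5,7): 1⊕1⊕0⊕0 = 0
s2 (pos 2,3,6,7): 1⊕1⊕0⊕0 = 0
s4 (pos 4,5,6,7): 1⊕0⊕0⊕0 = 1
Syndrome s4…s1 = 100 → error at position 4.
Flip position 4: 1111000 → 1110000
Read data bits from positions 3,5,6,7: 1000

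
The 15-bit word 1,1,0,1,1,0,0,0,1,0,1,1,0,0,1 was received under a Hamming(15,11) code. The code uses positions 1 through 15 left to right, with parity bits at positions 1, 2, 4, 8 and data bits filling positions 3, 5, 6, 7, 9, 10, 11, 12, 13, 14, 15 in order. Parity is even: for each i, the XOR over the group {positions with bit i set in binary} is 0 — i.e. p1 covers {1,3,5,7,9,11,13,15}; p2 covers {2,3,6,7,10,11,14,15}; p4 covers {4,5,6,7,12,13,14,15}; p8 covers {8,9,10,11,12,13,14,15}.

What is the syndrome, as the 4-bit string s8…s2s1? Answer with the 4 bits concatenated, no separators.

s1 (pos 1,3,5,7,9,11,13,15): 1⊕0⊕1⊕0⊕1⊕1⊕0⊕1 = 1
s2 (pos 2,3,6,7,10,11,14,15): 1⊕0⊕0⊕0⊕0⊕1⊕0⊕1 = 1
s4 (pos 4,5,6,7,12,13,14,15): 1⊕1⊕0⊕0⊕1⊕0⊕0⊕1 = 0
s8 (pos 8,9,10,11,12,13,14,15): 0⊕1⊕0⊕1⊕1⊕0⊕0⊕1 = 0
Syndrome s8…s1 = 0011 → error at position 3.

0011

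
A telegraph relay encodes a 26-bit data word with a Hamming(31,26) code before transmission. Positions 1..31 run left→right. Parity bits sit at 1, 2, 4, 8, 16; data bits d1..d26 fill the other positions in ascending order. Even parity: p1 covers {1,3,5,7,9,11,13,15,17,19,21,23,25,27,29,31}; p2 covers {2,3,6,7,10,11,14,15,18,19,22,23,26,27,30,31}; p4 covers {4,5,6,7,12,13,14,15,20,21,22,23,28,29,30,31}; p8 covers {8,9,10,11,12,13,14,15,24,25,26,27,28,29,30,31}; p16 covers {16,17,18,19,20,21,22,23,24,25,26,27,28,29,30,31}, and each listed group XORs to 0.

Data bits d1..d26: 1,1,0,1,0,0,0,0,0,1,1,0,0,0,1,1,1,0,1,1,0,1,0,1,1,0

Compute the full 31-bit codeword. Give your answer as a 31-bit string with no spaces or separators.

0111101100000110000111011010110

Place data at non-parity positions: p1 p2 1 p4 1 0 1 p8 0 0 0 0 0 1 1 p16 0 0 0 1 1 1 0 1 1 0 1 0 1 1 0
p1 (pos 1,3,5,7,9,11,13,15,17,19,21,23,25,27,29,31): XOR of data positions = 1⊕1⊕1⊕0⊕0⊕0⊕1⊕0⊕0⊕1⊕0⊕1⊕1⊕1⊕0 = 0
p2 (pos 2,3,6,7,10,11,14,15,18,19,22,23,26,27,30,31): XOR of data positions = 1⊕0⊕1⊕0⊕0⊕1⊕1⊕0⊕0⊕1⊕0⊕0⊕1⊕1⊕0 = 1
p4 (pos 4,5,6,7,12,13,14,15,20,21,22,23,28,29,30,31): XOR of data positions = 1⊕0⊕1⊕0⊕0⊕1⊕1⊕1⊕1⊕1⊕0⊕0⊕1⊕1⊕0 = 1
p8 (pos 8,9,10,11,12,13,14,15,24,25,26,27,28,29,30,31): XOR of data positions = 0⊕0⊕0⊕0⊕0⊕1⊕1⊕1⊕1⊕0⊕1⊕0⊕1⊕1⊕0 = 1
p16 (pos 16,17,18,19,20,21,22,23,24,25,26,27,28,29,30,31): XOR of data positions = 0⊕0⊕0⊕1⊕1⊕1⊕0⊕1⊕1⊕0⊕1⊕0⊕1⊕1⊕0 = 0
Codeword: 0111101100000110000111011010110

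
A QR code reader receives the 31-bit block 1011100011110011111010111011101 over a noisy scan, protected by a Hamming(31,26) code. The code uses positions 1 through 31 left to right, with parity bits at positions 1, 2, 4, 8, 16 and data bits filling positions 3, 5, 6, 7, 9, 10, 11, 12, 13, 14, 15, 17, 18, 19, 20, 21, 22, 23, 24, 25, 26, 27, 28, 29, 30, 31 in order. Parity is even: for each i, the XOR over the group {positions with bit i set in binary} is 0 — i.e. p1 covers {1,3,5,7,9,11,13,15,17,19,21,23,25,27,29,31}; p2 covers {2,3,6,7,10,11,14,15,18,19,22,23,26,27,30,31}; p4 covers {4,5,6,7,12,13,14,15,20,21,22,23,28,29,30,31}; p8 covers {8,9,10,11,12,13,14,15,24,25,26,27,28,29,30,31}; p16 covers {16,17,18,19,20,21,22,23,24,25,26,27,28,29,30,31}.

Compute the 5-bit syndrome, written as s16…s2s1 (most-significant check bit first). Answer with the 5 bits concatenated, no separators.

s1 (pos 1,3,5,7,9,11,13,15,17,19,21,23,25,27,29,31): 1⊕1⊕1⊕0⊕1⊕1⊕0⊕1⊕1⊕1⊕1⊕1⊕1⊕1⊕1⊕1 = 0
s2 (pos 2,3,6,7,10,11,14,15,18,19,22,23,26,27,30,31): 0⊕1⊕0⊕0⊕1⊕1⊕0⊕1⊕1⊕1⊕0⊕1⊕0⊕1⊕0⊕1 = 1
s4 (pos 4,5,6,7,12,13,14,15,20,21,22,23,28,29,30,31): 1⊕1⊕0⊕0⊕1⊕0⊕0⊕1⊕0⊕1⊕0⊕1⊕1⊕1⊕0⊕1 = 1
s8 (pos 8,9,10,11,12,13,14,15,24,25,26,27,28,29,30,31): 0⊕1⊕1⊕1⊕1⊕0⊕0⊕1⊕1⊕1⊕0⊕1⊕1⊕1⊕0⊕1 = 1
s16 (pos 16,17,18,19,20,21,22,23,24,25,26,27,28,29,30,31): 1⊕1⊕1⊕1⊕0⊕1⊕0⊕1⊕1⊕1⊕0⊕1⊕1⊕1⊕0⊕1 = 0
Syndrome s16…s1 = 01110 → error at position 14.

01110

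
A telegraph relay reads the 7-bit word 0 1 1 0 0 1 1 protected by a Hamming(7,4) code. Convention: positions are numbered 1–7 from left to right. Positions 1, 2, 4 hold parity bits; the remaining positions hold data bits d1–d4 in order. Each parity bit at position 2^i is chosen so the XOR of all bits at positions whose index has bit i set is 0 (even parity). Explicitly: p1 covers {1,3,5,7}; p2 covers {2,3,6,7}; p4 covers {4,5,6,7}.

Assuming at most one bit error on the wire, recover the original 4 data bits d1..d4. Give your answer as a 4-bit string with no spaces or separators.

s1 (pos 1,3,5,7): 0⊕1⊕0⊕1 = 0
s2 (pos 2,3,6,7): 1⊕1⊕1⊕1 = 0
s4 (pos 4,5,6,7): 0⊕0⊕1⊕1 = 0
Syndrome s4…s1 = 000 → no error.
Read data bits from positions 3,5,6,7: 1011

1011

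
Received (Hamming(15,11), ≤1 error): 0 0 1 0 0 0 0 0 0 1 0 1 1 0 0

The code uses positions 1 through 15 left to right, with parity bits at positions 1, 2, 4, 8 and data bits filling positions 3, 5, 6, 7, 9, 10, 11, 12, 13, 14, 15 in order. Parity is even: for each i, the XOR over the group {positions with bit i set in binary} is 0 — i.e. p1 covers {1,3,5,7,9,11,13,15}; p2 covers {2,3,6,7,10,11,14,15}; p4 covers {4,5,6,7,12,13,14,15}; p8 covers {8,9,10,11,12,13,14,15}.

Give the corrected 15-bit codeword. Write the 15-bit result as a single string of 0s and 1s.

s1 (pos 1,3,5,7,9,11,13,15): 0⊕1⊕0⊕0⊕0⊕0⊕1⊕0 = 0
s2 (pos 2,3,6,7,10,11,14,15): 0⊕1⊕0⊕0⊕1⊕0⊕0⊕0 = 0
s4 (pos 4,5,6,7,12,13,14,15): 0⊕0⊕0⊕0⊕1⊕1⊕0⊕0 = 0
s8 (pos 8,9,10,11,12,13,14,15): 0⊕0⊕1⊕0⊕1⊕1⊕0⊕0 = 1
Syndrome s8…s1 = 1000 → error at position 8.
Flip position 8: 001000000101100 → 001000010101100

001000010101100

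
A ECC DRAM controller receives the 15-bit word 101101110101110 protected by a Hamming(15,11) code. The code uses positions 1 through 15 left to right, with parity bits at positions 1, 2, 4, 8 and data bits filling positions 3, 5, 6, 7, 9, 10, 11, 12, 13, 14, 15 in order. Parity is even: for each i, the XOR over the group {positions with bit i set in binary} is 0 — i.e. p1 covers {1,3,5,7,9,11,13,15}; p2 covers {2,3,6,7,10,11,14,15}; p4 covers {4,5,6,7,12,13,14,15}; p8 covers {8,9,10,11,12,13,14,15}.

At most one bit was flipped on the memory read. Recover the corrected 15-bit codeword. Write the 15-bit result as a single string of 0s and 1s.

s1 (pos 1,3,5,7,9,11,13,15): 1⊕1⊕0⊕1⊕0⊕0⊕1⊕0 = 0
s2 (pos 2,3,6,7,10,11,14,15): 0⊕1⊕1⊕1⊕1⊕0⊕1⊕0 = 1
s4 (pos 4,5,6,7,12,13,14,15): 1⊕0⊕1⊕1⊕1⊕1⊕1⊕0 = 0
s8 (pos 8,9,10,11,12,13,14,15): 1⊕0⊕1⊕0⊕1⊕1⊕1⊕0 = 1
Syndrome s8…s1 = 1010 → error at position 10.
Flip position 10: 101101110101110 → 101101110001110

101101110001110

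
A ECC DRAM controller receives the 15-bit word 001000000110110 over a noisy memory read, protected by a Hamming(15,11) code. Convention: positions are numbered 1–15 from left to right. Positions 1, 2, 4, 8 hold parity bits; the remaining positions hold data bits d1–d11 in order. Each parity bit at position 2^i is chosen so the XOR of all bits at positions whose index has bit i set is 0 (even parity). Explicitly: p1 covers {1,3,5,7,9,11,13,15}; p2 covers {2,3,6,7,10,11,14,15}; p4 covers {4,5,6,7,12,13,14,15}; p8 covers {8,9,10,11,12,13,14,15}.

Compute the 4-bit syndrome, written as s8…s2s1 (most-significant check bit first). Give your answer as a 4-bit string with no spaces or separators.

0001

s1 (pos 1,3,5,7,9,11,13,15): 0⊕1⊕0⊕0⊕0⊕1⊕1⊕0 = 1
s2 (pos 2,3,6,7,10,11,14,15): 0⊕1⊕0⊕0⊕1⊕1⊕1⊕0 = 0
s4 (pos 4,5,6,7,12,13,14,15): 0⊕0⊕0⊕0⊕0⊕1⊕1⊕0 = 0
s8 (pos 8,9,10,11,12,13,14,15): 0⊕0⊕1⊕1⊕0⊕1⊕1⊕0 = 0
Syndrome s8…s1 = 0001 → error at position 1.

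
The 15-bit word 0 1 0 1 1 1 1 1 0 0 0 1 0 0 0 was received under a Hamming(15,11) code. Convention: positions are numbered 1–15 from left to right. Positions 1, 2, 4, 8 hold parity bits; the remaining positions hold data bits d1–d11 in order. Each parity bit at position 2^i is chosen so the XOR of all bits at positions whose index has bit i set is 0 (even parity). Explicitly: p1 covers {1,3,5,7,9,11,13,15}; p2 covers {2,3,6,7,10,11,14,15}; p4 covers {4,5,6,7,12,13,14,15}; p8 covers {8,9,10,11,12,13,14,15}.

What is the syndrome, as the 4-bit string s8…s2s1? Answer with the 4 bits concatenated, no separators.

0110

s1 (pos 1,3,5,7,9,11,13,15): 0⊕0⊕1⊕1⊕0⊕0⊕0⊕0 = 0
s2 (pos 2,3,6,7,10,11,14,15): 1⊕0⊕1⊕1⊕0⊕0⊕0⊕0 = 1
s4 (pos 4,5,6,7,12,13,14,15): 1⊕1⊕1⊕1⊕1⊕0⊕0⊕0 = 1
s8 (pos 8,9,10,11,12,13,14,15): 1⊕0⊕0⊕0⊕1⊕0⊕0⊕0 = 0
Syndrome s8…s1 = 0110 → error at position 6.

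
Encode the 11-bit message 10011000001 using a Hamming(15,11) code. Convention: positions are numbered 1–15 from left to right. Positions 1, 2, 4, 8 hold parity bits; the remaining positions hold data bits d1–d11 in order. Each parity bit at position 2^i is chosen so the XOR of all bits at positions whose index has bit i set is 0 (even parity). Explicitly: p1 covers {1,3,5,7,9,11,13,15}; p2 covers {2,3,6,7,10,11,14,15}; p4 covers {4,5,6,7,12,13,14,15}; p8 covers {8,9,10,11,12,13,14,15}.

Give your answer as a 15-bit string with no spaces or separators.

Place data at non-parity positions: p1 p2 1 p4 0 0 1 p8 1 0 0 0 0 0 1
p1 (pos 1,3,5,7,9,11,13,15): XOR of data positions = 1⊕0⊕1⊕1⊕0⊕0⊕1 = 0
p2 (pos 2,3,6,7,10,11,14,15): XOR of data positions = 1⊕0⊕1⊕0⊕0⊕0⊕1 = 1
p4 (pos 4,5,6,7,12,13,14,15): XOR of data positions = 0⊕0⊕1⊕0⊕0⊕0⊕1 = 0
p8 (pos 8,9,10,11,12,13,14,15): XOR of data positions = 1⊕0⊕0⊕0⊕0⊕0⊕1 = 0
Codeword: 011000101000001

011000101000001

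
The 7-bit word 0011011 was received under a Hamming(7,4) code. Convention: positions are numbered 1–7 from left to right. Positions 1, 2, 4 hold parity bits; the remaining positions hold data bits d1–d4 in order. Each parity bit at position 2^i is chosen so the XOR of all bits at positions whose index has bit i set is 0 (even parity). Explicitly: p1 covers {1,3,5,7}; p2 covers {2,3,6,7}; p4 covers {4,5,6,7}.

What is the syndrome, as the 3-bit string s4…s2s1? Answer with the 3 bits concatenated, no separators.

110

s1 (pos 1,3,5,7): 0⊕1⊕0⊕1 = 0
s2 (pos 2,3,6,7): 0⊕1⊕1⊕1 = 1
s4 (pos 4,5,6,7): 1⊕0⊕1⊕1 = 1
Syndrome s4…s1 = 110 → error at position 6.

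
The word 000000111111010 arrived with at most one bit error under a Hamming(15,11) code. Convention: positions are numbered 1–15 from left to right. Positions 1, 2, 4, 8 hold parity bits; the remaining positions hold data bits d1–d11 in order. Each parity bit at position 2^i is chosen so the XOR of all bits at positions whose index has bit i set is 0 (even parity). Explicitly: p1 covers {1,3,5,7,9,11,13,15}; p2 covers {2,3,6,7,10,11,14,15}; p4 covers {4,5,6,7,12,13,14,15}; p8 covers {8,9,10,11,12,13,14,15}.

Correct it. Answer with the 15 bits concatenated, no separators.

000010111111010

s1 (pos 1,3,5,7,9,11,13,15): 0⊕0⊕0⊕1⊕1⊕1⊕0⊕0 = 1
s2 (pos 2,3,6,7,10,11,14,15): 0⊕0⊕0⊕1⊕1⊕1⊕1⊕0 = 0
s4 (pos 4,5,6,7,12,13,14,15): 0⊕0⊕0⊕1⊕1⊕0⊕1⊕0 = 1
s8 (pos 8,9,10,11,12,13,14,15): 1⊕1⊕1⊕1⊕1⊕0⊕1⊕0 = 0
Syndrome s8…s1 = 0101 → error at position 5.
Flip position 5: 000000111111010 → 000010111111010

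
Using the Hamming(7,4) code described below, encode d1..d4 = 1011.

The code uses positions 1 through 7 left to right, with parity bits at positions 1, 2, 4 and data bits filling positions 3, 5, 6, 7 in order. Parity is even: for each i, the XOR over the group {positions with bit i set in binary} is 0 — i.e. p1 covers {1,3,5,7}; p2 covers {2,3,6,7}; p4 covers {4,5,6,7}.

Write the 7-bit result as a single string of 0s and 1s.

0110011

Place data at non-parity positions: p1 p2 1 p4 0 1 1
p1 (pos 1,3,5,7): XOR of data positions = 1⊕0⊕1 = 0
p2 (pos 2,3,6,7): XOR of data positions = 1⊕1⊕1 = 1
p4 (pos 4,5,6,7): XOR of data positions = 0⊕1⊕1 = 0
Codeword: 0110011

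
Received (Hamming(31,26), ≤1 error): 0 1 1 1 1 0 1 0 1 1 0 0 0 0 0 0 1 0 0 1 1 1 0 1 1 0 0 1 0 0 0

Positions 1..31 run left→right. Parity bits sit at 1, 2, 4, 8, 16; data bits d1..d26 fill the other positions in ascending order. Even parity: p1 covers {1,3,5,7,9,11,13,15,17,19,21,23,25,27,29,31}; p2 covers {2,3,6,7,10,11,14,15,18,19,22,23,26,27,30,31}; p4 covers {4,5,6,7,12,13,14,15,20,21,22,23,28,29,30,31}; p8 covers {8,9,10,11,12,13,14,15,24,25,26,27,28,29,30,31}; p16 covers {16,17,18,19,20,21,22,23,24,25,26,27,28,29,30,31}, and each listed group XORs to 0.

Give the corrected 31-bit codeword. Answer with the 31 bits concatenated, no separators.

0111101011000000100111011001001

s1 (pos 1,3,5,7,9,11,13,15,17,19,21,23,25,27,29,31): 0⊕1⊕1⊕1⊕1⊕0⊕0⊕0⊕1⊕0⊕1⊕0⊕1⊕0⊕0⊕0 = 1
s2 (pos 2,3,6,7,10,11,14,15,18,19,22,23,26,27,30,31): 1⊕1⊕0⊕1⊕1⊕0⊕0⊕0⊕0⊕0⊕1⊕0⊕0⊕0⊕0⊕0 = 1
s4 (pos 4,5,6,7,12,13,14,15,20,21,22,23,28,29,30,31): 1⊕1⊕0⊕1⊕0⊕0⊕0⊕0⊕1⊕1⊕1⊕0⊕1⊕0⊕0⊕0 = 1
s8 (pos 8,9,10,11,12,13,14,15,24,25,26,27,28,29,30,31): 0⊕1⊕1⊕0⊕0⊕0⊕0⊕0⊕1⊕1⊕0⊕0⊕1⊕0⊕0⊕0 = 1
s16 (pos 16,17,18,19,20,21,22,23,24,25,26,27,28,29,30,31): 0⊕1⊕0⊕0⊕1⊕1⊕1⊕0⊕1⊕1⊕0⊕0⊕1⊕0⊕0⊕0 = 1
Syndrome s16…s1 = 11111 → error at position 31.
Flip position 31: 0111101011000000100111011001000 → 0111101011000000100111011001001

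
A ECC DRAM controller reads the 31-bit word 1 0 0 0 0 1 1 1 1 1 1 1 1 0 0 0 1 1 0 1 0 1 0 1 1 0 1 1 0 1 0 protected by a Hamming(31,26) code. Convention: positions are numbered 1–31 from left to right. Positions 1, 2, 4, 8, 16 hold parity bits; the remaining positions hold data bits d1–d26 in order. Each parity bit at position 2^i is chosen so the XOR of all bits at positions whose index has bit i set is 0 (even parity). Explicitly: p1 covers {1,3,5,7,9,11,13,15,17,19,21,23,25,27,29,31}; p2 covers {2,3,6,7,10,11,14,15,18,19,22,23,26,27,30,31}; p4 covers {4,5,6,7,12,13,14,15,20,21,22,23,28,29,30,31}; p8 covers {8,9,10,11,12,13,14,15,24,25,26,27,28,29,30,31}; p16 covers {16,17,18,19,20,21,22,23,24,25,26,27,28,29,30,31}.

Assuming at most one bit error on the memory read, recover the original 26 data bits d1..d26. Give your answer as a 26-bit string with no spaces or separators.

00111111100110101001011010

s1 (pos 1,3,5,7,9,11,13,15,17,19,21,23,25,27,29,31): 1⊕0⊕0⊕1⊕1⊕1⊕1⊕0⊕1⊕0⊕0⊕0⊕1⊕1⊕0⊕0 = 0
s2 (pos 2,3,6,7,10,11,14,15,18,19,22,23,26,27,30,31): 0⊕0⊕1⊕1⊕1⊕1⊕0⊕0⊕1⊕0⊕1⊕0⊕0⊕1⊕1⊕0 = 0
s4 (pos 4,5,6,7,12,13,14,15,20,21,22,23,28,29,30,31): 0⊕0⊕1⊕1⊕1⊕1⊕0⊕0⊕1⊕0⊕1⊕0⊕1⊕0⊕1⊕0 = 0
s8 (pos 8,9,10,11,12,13,14,15,24,25,26,27,28,29,30,31): 1⊕1⊕1⊕1⊕1⊕1⊕0⊕0⊕1⊕1⊕0⊕1⊕1⊕0⊕1⊕0 = 1
s16 (pos 16,17,18,19,20,21,22,23,24,25,26,27,28,29,30,31): 0⊕1⊕1⊕0⊕1⊕0⊕1⊕0⊕1⊕1⊕0⊕1⊕1⊕0⊕1⊕0 = 1
Syndrome s16…s1 = 11000 → error at position 24.
Flip position 24: 1000011111111000110101011011010 → 1000011111111000110101001011010
Read data bits from positions 3,5,6,7,9,10,11,12,13,14,15,17,18,19,20,21,22,23,24,25,26,27,28,29,30,31: 00111111100110101001011010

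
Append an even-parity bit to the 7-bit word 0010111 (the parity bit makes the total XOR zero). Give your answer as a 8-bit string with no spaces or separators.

XOR of the 7 data bits: 0⊕0⊕1⊕0⊕1⊕1⊕1 = 0
Parity bit = 0 (so all 8 bits XOR to 0).

00101110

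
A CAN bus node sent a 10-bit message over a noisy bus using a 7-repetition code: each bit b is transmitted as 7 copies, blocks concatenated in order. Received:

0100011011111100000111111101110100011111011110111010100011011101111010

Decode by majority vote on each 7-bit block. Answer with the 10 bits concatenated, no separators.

Block 1 (0100011): 3 ones → 0
Block 2 (0111111): 6 ones → 1
Block 3 (0000011): 2 ones → 0
Block 4 (1111101): 6 ones → 1
Block 5 (1101000): 3 ones → 0
Block 6 (1111101): 6 ones → 1
Block 7 (1110111): 6 ones → 1
Block 8 (0101000): 2 ones → 0
Block 9 (1101110): 5 ones → 1
Block 10 (1111010): 5 ones → 1

0101011011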